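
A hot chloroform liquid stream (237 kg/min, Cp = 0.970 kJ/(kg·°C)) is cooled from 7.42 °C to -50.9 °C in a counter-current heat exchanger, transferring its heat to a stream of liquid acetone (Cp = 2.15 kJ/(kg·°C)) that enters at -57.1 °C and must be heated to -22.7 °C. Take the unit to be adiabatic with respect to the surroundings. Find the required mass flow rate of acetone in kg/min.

Heat released by hot stream: Q = 237 × 0.970 × (7.42 − -50.9) = 13407 kJ/min
Energy balance on cold side (adiabatic exchanger): Q = ṁ_c·Cp_c·(T_c,out − T_c,in)
ṁ_c = 13407 / [2.15 × (-22.7 − -57.1)] = 181.28 kg/min

ṁ_c = 181 kg/min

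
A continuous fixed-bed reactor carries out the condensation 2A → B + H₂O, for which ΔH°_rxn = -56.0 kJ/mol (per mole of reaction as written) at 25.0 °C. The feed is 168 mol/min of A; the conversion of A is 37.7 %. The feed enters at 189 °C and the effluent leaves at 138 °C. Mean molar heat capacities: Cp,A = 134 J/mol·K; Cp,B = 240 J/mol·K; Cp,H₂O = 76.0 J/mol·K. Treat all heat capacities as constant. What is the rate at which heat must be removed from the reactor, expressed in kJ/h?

Q_out = 165000 kJ/h

Extent of reaction ξ = 0.377 × 168 / 2 = 31.668 mol/min
Reaction term: ξ·ΔH°_rxn = 31.668 × -56.0 = -1773.4 kJ/min
Sensible, feed 189→25 °C: -3692 kJ/min
Outlet flows (mol/min): A 104.66, B 31.668, H₂O 31.668
Sensible, products 25→138 °C: 2715.6 kJ/min
Q = ΔH = -2749.8 kJ/min = -45.829 kW
Heat removed = 164990 kJ/h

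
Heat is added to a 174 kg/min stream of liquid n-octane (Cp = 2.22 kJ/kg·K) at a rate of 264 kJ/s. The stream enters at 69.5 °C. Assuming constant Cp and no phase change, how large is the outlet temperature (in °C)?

Q = 264 kJ/s = 15840 kJ/min
ΔT = Q/(ṁ·Cp) = 15840/(174×2.22) = 41.007 K
T_out = 69.5 + 41.007 = 110.51 °C

T_out = 111 °C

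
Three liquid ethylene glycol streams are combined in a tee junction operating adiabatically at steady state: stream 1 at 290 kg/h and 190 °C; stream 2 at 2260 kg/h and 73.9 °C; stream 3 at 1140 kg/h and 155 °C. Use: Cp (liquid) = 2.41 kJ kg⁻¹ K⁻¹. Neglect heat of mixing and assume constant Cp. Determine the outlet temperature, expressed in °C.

Energy balance with Q = 0: Σ ṁᵢCp,ᵢ(T_out − Tᵢ) = 0
T_out = Σ ṁᵢCp,ᵢTᵢ / Σ ṁᵢCp,ᵢ
      = 961140 / 8892.9 = 108.08 °C

T_out = 108 °C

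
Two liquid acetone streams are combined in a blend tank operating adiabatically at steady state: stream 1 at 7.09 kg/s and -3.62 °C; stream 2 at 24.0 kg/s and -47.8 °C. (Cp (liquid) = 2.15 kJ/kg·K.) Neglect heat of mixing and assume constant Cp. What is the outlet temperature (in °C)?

No heat crosses the boundary, so H_out = H_in.
Σ ṁᵢCp,ᵢTᵢ = 7.09×2.15×-3.62 + 24.0×2.15×-47.8 = -2521.7
Σ ṁᵢCp,ᵢ = 7.09×2.15 + 24.0×2.15 = 66.843
T_out = -2521.7 / 66.843 = -37.725 °C

T_out = -37.7 °C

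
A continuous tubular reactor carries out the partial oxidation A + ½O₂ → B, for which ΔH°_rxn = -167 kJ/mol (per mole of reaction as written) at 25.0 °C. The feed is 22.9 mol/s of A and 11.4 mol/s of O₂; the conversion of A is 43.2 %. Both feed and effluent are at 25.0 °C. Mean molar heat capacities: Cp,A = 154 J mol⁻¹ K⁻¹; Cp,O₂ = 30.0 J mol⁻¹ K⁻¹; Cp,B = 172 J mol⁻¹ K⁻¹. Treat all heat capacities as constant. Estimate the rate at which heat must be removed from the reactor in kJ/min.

Extent of reaction ξ = 0.432 × 22.9 = 9.8928 mol/s
Reaction term: ξ·ΔH°_rxn = 9.8928 × -167 = -1652.1 kJ/s
Q = ΔH = -1652.1 kJ/s = -1652.1 kW
Heat removed = 99126 kJ/min

Q_out = 99100 kJ/min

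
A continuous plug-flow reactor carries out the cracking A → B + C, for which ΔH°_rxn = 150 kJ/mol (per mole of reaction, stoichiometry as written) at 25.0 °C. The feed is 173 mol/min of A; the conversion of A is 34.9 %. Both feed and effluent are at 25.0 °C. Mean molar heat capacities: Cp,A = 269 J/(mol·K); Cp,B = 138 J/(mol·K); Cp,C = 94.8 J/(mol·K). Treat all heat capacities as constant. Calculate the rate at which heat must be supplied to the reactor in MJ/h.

Extent of reaction ξ = 0.349 × 173 = 60.377 mol/min
Reaction term: ξ·ΔH°_rxn = 60.377 × 150 = 9056.5 kJ/min
Q = ΔH = 9056.5 kJ/min = 150.94 kW
Heat supplied = 543.39 MJ/h

Q_in = 543 MJ/h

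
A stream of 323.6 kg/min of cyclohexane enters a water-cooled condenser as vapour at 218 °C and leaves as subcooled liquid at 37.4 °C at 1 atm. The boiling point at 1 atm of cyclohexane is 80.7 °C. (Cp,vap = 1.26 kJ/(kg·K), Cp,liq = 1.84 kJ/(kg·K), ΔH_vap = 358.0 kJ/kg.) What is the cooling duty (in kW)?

Q_c = 3290 kW

vapour 218→80.7 °C: -173 kJ/kg
condensation at 80.7 °C: -358 kJ/kg
liquid 80.7→37.4 °C: -79.672 kJ/kg
Δh = -173 + -358 + -79.672 = -610.67 kJ/kg
Q = ṁ·Δh = 323.6 kg/min × -610.67 kJ/kg = -197610 kJ/min
|Q| = 3293.5 kW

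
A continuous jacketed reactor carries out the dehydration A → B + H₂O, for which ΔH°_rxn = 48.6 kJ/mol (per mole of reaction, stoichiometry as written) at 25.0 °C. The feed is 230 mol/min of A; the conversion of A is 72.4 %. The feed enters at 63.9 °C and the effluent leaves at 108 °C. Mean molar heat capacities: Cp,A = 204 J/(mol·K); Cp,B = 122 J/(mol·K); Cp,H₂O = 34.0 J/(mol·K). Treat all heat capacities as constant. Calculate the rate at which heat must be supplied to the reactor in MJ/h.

Q_in = 570 MJ/h

Extent of reaction ξ = 0.724 × 230 = 166.52 mol/min
Reaction term: ξ·ΔH°_rxn = 166.52 × 48.6 = 8092.9 kJ/min
Sensible, feed 63.9→25 °C: -1825.2 kJ/min
Outlet flows (mol/min): A 63.48, B 166.52, H₂O 166.52
Sensible, products 25→108 °C: 3230.9 kJ/min
Q = ΔH = 9498.6 kJ/min = 158.31 kW
Heat supplied = 569.92 MJ/h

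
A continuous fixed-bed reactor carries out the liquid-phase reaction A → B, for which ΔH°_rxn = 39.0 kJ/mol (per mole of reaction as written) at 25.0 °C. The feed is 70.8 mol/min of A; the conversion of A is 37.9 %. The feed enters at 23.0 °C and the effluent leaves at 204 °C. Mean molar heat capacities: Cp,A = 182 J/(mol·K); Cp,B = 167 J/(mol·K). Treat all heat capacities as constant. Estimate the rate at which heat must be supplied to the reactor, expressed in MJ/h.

Q_in = 198 MJ/h

Extent of reaction ξ = 0.379 × 70.8 = 26.833 mol/min
Reaction term: ξ·ΔH°_rxn = 26.833 × 39.0 = 1046.5 kJ/min
Sensible, feed 23.0→25 °C: 25.771 kJ/min
Outlet flows (mol/min): A 43.967, B 26.833
Sensible, products 25→204 °C: 2234.5 kJ/min
Q = ΔH = 3306.7 kJ/min = 55.112 kW
Heat supplied = 198.4 MJ/h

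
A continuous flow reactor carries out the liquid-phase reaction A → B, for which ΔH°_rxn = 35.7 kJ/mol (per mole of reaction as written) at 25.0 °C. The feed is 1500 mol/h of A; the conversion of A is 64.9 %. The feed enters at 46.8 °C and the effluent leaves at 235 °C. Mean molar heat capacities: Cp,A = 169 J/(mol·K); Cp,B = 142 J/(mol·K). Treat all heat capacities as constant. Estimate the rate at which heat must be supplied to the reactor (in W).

Q_in = 21400 W

Extent of reaction ξ = 0.649 × 1500 = 973.5 mol/h
Reaction term: ξ·ΔH°_rxn = 973.5 × 35.7 = 34754 kJ/h
Sensible, feed 46.8→25 °C: -5526.3 kJ/h
Outlet flows (mol/h): A 526.5, B 973.5
Sensible, products 25→235 °C: 47715 kJ/h
Q = ΔH = 76943 kJ/h = 21.373 kW
Heat supplied = 21373 W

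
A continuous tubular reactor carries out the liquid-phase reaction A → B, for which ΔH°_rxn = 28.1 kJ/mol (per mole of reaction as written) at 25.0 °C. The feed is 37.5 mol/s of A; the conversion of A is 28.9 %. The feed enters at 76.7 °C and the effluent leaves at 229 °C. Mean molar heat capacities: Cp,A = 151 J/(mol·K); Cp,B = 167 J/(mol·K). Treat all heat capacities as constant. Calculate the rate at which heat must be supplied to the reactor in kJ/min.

Extent of reaction ξ = 0.289 × 37.5 = 10.837 mol/s
Reaction term: ξ·ΔH°_rxn = 10.837 × 28.1 = 304.53 kJ/s
Sensible, feed 76.7→25 °C: -292.75 kJ/s
Outlet flows (mol/s): A 26.663, B 10.837
Sensible, products 25→229 °C: 1190.5 kJ/s
Q = ΔH = 1202.3 kJ/s = 1202.3 kW
Heat supplied = 72138 kJ/min

Q_in = 72100 kJ/min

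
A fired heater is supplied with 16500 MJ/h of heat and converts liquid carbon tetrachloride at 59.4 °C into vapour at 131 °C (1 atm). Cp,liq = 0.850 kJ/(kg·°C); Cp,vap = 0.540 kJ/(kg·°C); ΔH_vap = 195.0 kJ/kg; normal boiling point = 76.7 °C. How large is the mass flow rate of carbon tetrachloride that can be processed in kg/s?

Δh = 0.850×(76.7−59.4) + 195.0 + 0.540×(131−76.7) = 239.03 kJ/kg
Q = 16500 MJ/h = 4583.3 kJ/s = 4583.3 kJ/s
ṁ = Q/Δh = 4583.3 / 239.03 = 19.175 kg/s

ṁ = 19.2 kg/s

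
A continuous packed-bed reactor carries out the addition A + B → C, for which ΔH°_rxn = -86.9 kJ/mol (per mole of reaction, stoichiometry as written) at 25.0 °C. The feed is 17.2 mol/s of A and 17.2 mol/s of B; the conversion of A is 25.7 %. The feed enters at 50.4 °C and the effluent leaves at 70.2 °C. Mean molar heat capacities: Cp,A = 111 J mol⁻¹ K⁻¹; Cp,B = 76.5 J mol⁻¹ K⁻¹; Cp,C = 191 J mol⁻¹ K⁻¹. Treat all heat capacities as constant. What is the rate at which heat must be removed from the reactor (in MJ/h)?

Extent of reaction ξ = 0.257 × 17.2 = 4.4204 mol/s
Reaction term: ξ·ΔH°_rxn = 4.4204 × -86.9 = -384.13 kJ/s
Sensible, feed 50.4→25 °C: -81.915 kJ/s
Outlet flows (mol/s): A 12.78, B 12.78, C 4.4204
Sensible, products 25→70.2 °C: 146.47 kJ/s
Q = ΔH = -319.58 kJ/s = -319.58 kW
Heat removed = 1150.5 MJ/h

Q_out = 1150 MJ/h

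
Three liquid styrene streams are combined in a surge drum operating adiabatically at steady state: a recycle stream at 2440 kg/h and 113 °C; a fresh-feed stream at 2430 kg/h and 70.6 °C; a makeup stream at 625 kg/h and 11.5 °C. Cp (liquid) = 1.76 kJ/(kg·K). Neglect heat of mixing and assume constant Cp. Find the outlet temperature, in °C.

T_out = 82.7 °C

Energy balance with Q = 0: Σ ṁᵢCp,ᵢ(T_out − Tᵢ) = 0
Σ ṁᵢCp,ᵢTᵢ = 2440×1.76×113 + 2430×1.76×70.6 + 625×1.76×11.5 = 799860
Σ ṁᵢCp,ᵢ = 2440×1.76 + 2430×1.76 + 625×1.76 = 9671.2
T_out = 799860 / 9671.2 = 82.705 °C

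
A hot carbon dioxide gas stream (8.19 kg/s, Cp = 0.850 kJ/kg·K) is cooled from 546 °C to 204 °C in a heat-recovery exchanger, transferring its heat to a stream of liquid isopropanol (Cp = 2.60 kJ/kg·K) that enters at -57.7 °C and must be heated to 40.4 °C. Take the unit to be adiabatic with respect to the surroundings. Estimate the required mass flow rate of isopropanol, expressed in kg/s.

Heat released by hot stream: Q = 8.19 × 0.850 × (546 − 204) = 2380.8 kJ/s
Energy balance on cold side (adiabatic exchanger): Q = ṁ_c·Cp_c·(T_c,out − T_c,in)
ṁ_c = 2380.8 / [2.60 × (40.4 − -57.7)] = 9.3344 kg/s

ṁ_c = 9.33 kg/s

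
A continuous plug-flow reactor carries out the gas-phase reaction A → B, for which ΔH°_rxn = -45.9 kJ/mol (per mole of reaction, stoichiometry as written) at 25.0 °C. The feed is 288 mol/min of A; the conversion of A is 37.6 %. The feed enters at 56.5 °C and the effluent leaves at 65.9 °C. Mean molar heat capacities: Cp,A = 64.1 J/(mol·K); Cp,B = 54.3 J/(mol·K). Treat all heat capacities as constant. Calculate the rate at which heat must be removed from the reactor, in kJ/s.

Extent of reaction ξ = 0.376 × 288 = 108.29 mol/min
Reaction term: ξ·ΔH°_rxn = 108.29 × -45.9 = -4970.4 kJ/min
Sensible, feed 56.5→25 °C: -581.52 kJ/min
Outlet flows (mol/min): A 179.71, B 108.29
Sensible, products 25→65.9 °C: 711.64 kJ/min
Q = ΔH = -4840.3 kJ/min = -80.672 kW
Heat removed = 80.672 kJ/s

Q_out = 80.7 kJ/s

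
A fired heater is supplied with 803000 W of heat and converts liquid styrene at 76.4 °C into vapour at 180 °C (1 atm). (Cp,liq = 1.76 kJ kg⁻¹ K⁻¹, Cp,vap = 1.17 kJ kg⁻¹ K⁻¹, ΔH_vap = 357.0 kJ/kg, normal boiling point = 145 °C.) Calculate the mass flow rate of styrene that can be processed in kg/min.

ṁ = 92.9 kg/min

Δh = 1.76×(145−76.4) + 357.0 + 1.17×(180−145) = 518.69 kJ/kg
Q = 803000 W = 803 kJ/s = 48180 kJ/min
ṁ = Q/Δh = 48180 / 518.69 = 92.889 kg/min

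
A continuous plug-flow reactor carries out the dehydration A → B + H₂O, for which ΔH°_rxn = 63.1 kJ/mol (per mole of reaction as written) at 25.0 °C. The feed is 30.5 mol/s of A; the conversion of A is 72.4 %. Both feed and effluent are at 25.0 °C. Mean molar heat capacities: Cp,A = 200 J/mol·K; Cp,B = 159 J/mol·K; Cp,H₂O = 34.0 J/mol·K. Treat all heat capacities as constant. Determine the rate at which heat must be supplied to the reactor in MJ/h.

Extent of reaction ξ = 0.724 × 30.5 = 22.082 mol/s
Reaction term: ξ·ΔH°_rxn = 22.082 × 63.1 = 1393.4 kJ/s
Q = ΔH = 1393.4 kJ/s = 1393.4 kW
Heat supplied = 5016.1 MJ/h

Q_in = 5020 MJ/h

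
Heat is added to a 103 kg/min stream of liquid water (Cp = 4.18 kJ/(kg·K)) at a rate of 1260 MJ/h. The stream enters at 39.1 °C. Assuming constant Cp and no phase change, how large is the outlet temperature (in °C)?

T_out = 87.9 °C

Q = 1260 MJ/h = 21000 kJ/min
ΔT = Q/(ṁ·Cp) = 21000/(103×4.18) = 48.776 K
T_out = 39.1 + 48.776 = 87.876 °C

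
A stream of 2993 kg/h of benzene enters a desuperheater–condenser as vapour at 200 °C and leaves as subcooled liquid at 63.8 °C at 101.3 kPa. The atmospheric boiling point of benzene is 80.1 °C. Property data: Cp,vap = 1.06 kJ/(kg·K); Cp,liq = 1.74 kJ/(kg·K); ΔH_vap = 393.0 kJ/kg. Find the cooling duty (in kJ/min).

Q_c = 27400 kJ/min

vapour 200→80.1 °C: -127.09 kJ/kg
condensation at 80.1 °C: -393 kJ/kg
liquid 80.1→63.8 °C: -28.362 kJ/kg
Δh = -127.09 + -393 + -28.362 = -548.46 kJ/kg
Q = ṁ·Δh = 2993 kg/h × -548.46 kJ/kg = -1.6415e+06 kJ/h
|Q| = 455.98 kW = 27359 kJ/min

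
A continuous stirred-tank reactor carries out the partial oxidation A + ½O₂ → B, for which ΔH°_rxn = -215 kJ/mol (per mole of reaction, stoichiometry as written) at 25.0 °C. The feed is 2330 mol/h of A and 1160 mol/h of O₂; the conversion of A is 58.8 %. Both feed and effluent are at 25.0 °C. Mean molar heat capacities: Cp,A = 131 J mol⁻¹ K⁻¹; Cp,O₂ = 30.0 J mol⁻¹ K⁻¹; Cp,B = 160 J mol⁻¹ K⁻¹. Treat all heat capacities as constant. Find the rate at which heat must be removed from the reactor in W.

Extent of reaction ξ = 0.588 × 2330 = 1370 mol/h
Reaction term: ξ·ΔH°_rxn = 1370 × -215 = -294560 kJ/h
Q = ΔH = -294560 kJ/h = -81.822 kW
Heat removed = 81822 W

Q_out = 81800 W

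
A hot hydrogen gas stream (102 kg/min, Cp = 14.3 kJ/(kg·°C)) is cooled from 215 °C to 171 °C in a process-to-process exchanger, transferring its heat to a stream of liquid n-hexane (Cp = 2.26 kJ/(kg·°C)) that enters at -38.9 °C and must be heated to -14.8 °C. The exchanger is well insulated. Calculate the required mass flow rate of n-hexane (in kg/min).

Heat released by hot stream: Q = 102 × 14.3 × (215 − 171) = 64178 kJ/min
Energy balance on cold side (adiabatic exchanger): Q = ṁ_c·Cp_c·(T_c,out − T_c,in)
ṁ_c = 64178 / [2.26 × (-14.8 − -38.9)] = 1178.3 kg/min

ṁ_c = 1180 kg/min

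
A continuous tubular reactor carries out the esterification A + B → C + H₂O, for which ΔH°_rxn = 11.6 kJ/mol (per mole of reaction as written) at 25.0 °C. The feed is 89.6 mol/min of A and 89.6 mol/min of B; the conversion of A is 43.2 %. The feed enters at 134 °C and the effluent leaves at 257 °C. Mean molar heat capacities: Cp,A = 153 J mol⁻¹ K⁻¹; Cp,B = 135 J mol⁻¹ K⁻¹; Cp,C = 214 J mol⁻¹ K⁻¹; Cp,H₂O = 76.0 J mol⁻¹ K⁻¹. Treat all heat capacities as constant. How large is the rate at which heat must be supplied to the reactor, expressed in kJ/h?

Q_in = 218000 kJ/h

Extent of reaction ξ = 0.432 × 89.6 = 38.707 mol/min
Reaction term: ξ·ΔH°_rxn = 38.707 × 11.6 = 449 kJ/min
Sensible, feed 134→25 °C: -2812.7 kJ/min
Outlet flows (mol/min): A 50.893, B 50.893, C 38.707, H₂O 38.707
Sensible, products 25→257 °C: 6004.7 kJ/min
Q = ΔH = 3641 kJ/min = 60.683 kW
Heat supplied = 218460 kJ/h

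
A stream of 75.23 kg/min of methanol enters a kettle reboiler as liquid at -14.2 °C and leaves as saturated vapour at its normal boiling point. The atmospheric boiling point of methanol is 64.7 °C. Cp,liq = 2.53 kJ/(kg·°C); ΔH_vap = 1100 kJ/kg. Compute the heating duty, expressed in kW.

Q = 1630 kW

liquid -14.2→64.7 °C: 199.62 kJ/kg
vaporisation at 64.7 °C: 1100 kJ/kg
Δh = 199.62 + 1100 = 1299.6 kJ/kg
Q = ṁ·Δh = 75.23 kg/min × 1299.6 kJ/kg = 97770 kJ/min
|Q| = 1629.5 kW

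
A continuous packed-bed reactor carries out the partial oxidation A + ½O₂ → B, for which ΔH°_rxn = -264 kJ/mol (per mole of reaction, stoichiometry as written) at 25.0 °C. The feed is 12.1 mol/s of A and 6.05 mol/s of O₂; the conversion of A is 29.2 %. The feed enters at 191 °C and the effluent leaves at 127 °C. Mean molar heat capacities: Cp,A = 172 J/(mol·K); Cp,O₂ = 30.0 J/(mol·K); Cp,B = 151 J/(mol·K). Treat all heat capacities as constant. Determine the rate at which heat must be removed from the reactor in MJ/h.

Extent of reaction ξ = 0.292 × 12.1 = 3.5332 mol/s
Reaction term: ξ·ΔH°_rxn = 3.5332 × -264 = -932.76 kJ/s
Sensible, feed 191→25 °C: -375.61 kJ/s
Outlet flows (mol/s): A 8.5668, O₂ 4.2834, B 3.5332
Sensible, products 25→127 °C: 217.82 kJ/s
Q = ΔH = -1090.6 kJ/s = -1090.6 kW
Heat removed = 3926 MJ/h

Q_out = 3930 MJ/h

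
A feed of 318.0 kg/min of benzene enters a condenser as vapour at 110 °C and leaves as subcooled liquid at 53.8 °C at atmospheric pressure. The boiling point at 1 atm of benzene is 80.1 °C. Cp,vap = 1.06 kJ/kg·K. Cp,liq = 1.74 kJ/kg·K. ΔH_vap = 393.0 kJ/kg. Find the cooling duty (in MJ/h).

Q_c = 8980 MJ/h

vapour 110→80.1 °C: -31.694 kJ/kg
condensation at 80.1 °C: -393 kJ/kg
liquid 80.1→53.8 °C: -45.762 kJ/kg
Δh = -31.694 + -393 + -45.762 = -470.46 kJ/kg
Q = ṁ·Δh = 318.0 kg/min × -470.46 kJ/kg = -149610 kJ/min
|Q| = 2493.4 kW = 8976.3 MJ/h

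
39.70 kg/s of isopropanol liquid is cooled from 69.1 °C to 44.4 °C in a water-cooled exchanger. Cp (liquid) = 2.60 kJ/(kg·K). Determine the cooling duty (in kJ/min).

Q_c = 153000 kJ/min

Q = ṁ·Cp·ΔT = 39.70 × 2.60 × (44.4 − 69.1) = -2549.5 kJ/s
Cooling duty = 152970 kJ/min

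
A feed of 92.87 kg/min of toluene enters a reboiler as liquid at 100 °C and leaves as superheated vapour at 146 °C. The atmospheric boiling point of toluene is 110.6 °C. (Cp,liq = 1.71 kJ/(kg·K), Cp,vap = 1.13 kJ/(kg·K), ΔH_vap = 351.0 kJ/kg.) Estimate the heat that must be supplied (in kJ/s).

Q = 633 kJ/s

liquid 100→110.6 °C: 18.126 kJ/kg
vaporisation at 110.6 °C: 351 kJ/kg
vapour 110.6→146 °C: 40.002 kJ/kg
Δh = 18.126 + 351 + 40.002 = 409.13 kJ/kg
Q = ṁ·Δh = 92.87 kg/min × 409.13 kJ/kg = 37996 kJ/min
|Q| = 633.26 kW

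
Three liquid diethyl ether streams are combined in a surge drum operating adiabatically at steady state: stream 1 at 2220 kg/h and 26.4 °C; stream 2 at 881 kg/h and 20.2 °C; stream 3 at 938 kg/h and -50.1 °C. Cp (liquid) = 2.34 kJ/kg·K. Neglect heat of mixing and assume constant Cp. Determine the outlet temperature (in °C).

Energy balance with Q = 0: Σ ṁᵢCp,ᵢ(T_out − Tᵢ) = 0
T_out = Σ ṁᵢCp,ᵢTᵢ / Σ ṁᵢCp,ᵢ
      = 68820 / 9451.3 = 7.2816 °C

T_out = 7.28 °C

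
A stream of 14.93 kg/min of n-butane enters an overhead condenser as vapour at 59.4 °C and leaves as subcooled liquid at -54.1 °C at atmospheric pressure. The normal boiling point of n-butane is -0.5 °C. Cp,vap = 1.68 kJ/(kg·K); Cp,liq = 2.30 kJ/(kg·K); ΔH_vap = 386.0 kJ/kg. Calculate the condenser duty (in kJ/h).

Q_c = 546000 kJ/h

vapour 59.4→-0.5 °C: -100.63 kJ/kg
condensation at -0.5 °C: -386 kJ/kg
liquid -0.5→-54.1 °C: -123.28 kJ/kg
Δh = -100.63 + -386 + -123.28 = -609.91 kJ/kg
Q = ṁ·Δh = 14.93 kg/min × -609.91 kJ/kg = -9106 kJ/min
|Q| = 151.77 kW = 546360 kJ/h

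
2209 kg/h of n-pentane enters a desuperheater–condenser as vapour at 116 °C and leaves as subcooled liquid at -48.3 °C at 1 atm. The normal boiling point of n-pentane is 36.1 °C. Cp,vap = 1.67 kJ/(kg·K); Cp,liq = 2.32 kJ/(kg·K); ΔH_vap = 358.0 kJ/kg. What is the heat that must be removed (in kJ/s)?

vapour 116→36.1 °C: -133.43 kJ/kg
condensation at 36.1 °C: -358 kJ/kg
liquid 36.1→-48.3 °C: -195.81 kJ/kg
Δh = -133.43 + -358 + -195.81 = -687.24 kJ/kg
Q = ṁ·Δh = 2209 kg/h × -687.24 kJ/kg = -1.5181e+06 kJ/h
|Q| = 421.7 kW

Q_c = 422 kJ/s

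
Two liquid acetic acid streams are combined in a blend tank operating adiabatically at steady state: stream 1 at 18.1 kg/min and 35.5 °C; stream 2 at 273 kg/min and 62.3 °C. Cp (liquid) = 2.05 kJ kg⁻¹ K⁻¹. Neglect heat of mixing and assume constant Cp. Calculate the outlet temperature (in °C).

T_out = 60.6 °C

Energy balance with Q = 0: Σ ṁᵢCp,ᵢ(T_out − Tᵢ) = 0
T_out = Σ ṁᵢCp,ᵢTᵢ / Σ ṁᵢCp,ᵢ
      = 36183 / 596.75 = 60.634 °C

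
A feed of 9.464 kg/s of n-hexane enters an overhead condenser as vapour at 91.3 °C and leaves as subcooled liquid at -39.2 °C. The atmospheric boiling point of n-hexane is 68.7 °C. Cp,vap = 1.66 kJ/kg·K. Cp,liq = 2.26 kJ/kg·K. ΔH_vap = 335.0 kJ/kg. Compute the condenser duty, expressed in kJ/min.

Q_c = 350000 kJ/min

vapour 91.3→68.7 °C: -37.516 kJ/kg
condensation at 68.7 °C: -335 kJ/kg
liquid 68.7→-39.2 °C: -243.85 kJ/kg
Δh = -37.516 + -335 + -243.85 = -616.37 kJ/kg
Q = ṁ·Δh = 9.464 kg/s × -616.37 kJ/kg = -5833.3 kJ/s
|Q| = 5833.3 kW = 350000 kJ/min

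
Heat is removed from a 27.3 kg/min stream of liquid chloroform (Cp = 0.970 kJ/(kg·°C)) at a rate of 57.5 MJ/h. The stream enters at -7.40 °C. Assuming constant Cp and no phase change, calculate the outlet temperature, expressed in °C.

Q = 57.5 MJ/h = 958.33 kJ/min
ΔT = Q/(ṁ·Cp) = 958.33/(27.3×0.970) = 36.189 K
T_out = -7.40 − 36.189 = -43.589 °C

T_out = -43.6 °C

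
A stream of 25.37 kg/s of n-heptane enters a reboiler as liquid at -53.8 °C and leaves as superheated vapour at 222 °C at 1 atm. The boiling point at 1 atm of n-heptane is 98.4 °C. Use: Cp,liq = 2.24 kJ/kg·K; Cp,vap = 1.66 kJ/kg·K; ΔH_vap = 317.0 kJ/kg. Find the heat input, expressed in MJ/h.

liquid -53.8→98.4 °C: 340.93 kJ/kg
vaporisation at 98.4 °C: 317 kJ/kg
vapour 98.4→222 °C: 205.18 kJ/kg
Δh = 340.93 + 317 + 205.18 = 863.1 kJ/kg
Q = ṁ·Δh = 25.37 kg/s × 863.1 kJ/kg = 21897 kJ/s
|Q| = 21897 kW = 78829 MJ/h

Q = 78800 MJ/h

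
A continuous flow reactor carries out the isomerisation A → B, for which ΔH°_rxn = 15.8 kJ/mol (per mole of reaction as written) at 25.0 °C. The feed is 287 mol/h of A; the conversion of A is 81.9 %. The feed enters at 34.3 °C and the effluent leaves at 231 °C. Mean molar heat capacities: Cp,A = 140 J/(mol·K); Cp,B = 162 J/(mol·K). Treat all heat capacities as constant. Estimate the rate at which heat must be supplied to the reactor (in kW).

Q_in = 3.52 kW

Extent of reaction ξ = 0.819 × 287 = 235.05 mol/h
Reaction term: ξ·ΔH°_rxn = 235.05 × 15.8 = 3713.8 kJ/h
Sensible, feed 34.3→25 °C: -373.67 kJ/h
Outlet flows (mol/h): A 51.947, B 235.05
Sensible, products 25→231 °C: 9342.3 kJ/h
Q = ΔH = 12683 kJ/h = 3.5229 kW
Heat supplied = 3.5229 kW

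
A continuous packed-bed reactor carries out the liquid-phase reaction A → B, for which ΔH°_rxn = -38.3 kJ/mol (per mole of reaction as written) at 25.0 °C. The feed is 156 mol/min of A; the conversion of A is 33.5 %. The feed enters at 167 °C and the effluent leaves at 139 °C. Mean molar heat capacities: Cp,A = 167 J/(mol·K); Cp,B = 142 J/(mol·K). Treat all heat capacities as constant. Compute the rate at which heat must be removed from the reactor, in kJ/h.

Q_out = 173000 kJ/h

Extent of reaction ξ = 0.335 × 156 = 52.26 mol/min
Reaction term: ξ·ΔH°_rxn = 52.26 × -38.3 = -2001.6 kJ/min
Sensible, feed 167→25 °C: -3699.4 kJ/min
Outlet flows (mol/min): A 103.74, B 52.26
Sensible, products 25→139 °C: 2821 kJ/min
Q = ΔH = -2880 kJ/min = -47.999 kW
Heat removed = 172800 kJ/h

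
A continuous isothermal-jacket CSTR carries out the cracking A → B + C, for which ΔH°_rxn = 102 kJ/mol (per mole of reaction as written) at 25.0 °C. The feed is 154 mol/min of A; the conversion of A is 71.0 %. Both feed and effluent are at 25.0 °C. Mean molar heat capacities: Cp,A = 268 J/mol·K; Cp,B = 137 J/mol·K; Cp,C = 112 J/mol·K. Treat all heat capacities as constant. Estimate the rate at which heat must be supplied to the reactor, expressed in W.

Q_in = 186000 W

Extent of reaction ξ = 0.710 × 154 = 109.34 mol/min
Reaction term: ξ·ΔH°_rxn = 109.34 × 102 = 11153 kJ/min
Q = ΔH = 11153 kJ/min = 185.88 kW
Heat supplied = 185880 W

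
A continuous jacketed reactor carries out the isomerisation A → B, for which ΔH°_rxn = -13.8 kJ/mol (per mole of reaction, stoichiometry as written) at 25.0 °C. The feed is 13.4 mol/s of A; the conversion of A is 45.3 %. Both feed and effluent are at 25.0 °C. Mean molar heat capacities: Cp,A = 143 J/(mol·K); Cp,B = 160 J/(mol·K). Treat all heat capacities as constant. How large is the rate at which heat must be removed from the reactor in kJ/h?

Q_out = 302000 kJ/h

Extent of reaction ξ = 0.453 × 13.4 = 6.0702 mol/s
Reaction term: ξ·ΔH°_rxn = 6.0702 × -13.8 = -83.769 kJ/s
Q = ΔH = -83.769 kJ/s = -83.769 kW
Heat removed = 301570 kJ/h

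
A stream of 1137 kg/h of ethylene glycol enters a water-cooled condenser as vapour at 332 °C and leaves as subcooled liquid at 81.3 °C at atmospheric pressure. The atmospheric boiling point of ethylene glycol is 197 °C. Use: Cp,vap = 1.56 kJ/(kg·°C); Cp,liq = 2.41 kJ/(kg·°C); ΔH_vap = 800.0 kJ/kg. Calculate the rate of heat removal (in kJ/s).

vapour 332→197 °C: -210.6 kJ/kg
condensation at 197 °C: -800 kJ/kg
liquid 197→81.3 °C: -278.84 kJ/kg
Δh = -210.6 + -800 + -278.84 = -1289.4 kJ/kg
Q = ṁ·Δh = 1137 kg/h × -1289.4 kJ/kg = -1.4661e+06 kJ/h
|Q| = 407.25 kW

Q_c = 407 kJ/s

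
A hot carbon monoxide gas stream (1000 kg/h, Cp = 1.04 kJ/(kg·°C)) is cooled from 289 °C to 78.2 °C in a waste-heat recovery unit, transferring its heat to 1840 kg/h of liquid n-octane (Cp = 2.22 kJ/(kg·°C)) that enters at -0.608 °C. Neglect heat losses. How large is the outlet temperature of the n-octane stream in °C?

T_c,out = 53.1 °C

Heat released by hot stream: Q = 1000 × 1.04 × (289 − 78.2) = 219230 kJ/h
Energy balance on cold side (adiabatic exchanger): Q = ṁ_c·Cp_c·(T_c,out − T_c,in)
T_c,out = -0.608 + 219230/(1840 × 2.22) = 53.062 °C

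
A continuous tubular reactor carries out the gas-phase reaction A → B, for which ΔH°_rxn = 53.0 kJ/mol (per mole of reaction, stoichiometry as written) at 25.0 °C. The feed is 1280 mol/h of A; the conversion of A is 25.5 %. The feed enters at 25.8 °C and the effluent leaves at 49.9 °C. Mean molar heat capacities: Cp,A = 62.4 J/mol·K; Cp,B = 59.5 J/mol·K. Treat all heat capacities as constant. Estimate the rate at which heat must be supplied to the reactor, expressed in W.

Extent of reaction ξ = 0.255 × 1280 = 326.4 mol/h
Reaction term: ξ·ΔH°_rxn = 326.4 × 53.0 = 17299 kJ/h
Sensible, feed 25.8→25 °C: -63.898 kJ/h
Outlet flows (mol/h): A 953.6, B 326.4
Sensible, products 25→49.9 °C: 1965.2 kJ/h
Q = ΔH = 19201 kJ/h = 5.3335 kW
Heat supplied = 5333.5 W

Q_in = 5330 W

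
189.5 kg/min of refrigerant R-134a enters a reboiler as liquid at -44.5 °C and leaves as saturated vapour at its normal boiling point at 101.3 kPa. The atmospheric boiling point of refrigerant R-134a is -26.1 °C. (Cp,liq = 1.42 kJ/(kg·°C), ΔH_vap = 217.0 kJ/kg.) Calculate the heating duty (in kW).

liquid -44.5→-26.1 °C: 26.128 kJ/kg
vaporisation at -26.1 °C: 217 kJ/kg
Δh = 26.128 + 217 = 243.13 kJ/kg
Q = ṁ·Δh = 189.5 kg/min × 243.13 kJ/kg = 46073 kJ/min
|Q| = 767.88 kW

Q = 768 kW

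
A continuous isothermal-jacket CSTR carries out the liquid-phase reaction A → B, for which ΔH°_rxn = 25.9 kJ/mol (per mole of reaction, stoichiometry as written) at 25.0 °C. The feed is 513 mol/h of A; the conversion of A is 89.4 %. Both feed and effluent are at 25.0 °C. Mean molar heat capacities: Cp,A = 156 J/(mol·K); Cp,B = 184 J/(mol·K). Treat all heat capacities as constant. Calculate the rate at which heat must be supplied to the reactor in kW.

Extent of reaction ξ = 0.894 × 513 = 458.62 mol/h
Reaction term: ξ·ΔH°_rxn = 458.62 × 25.9 = 11878 kJ/h
Q = ΔH = 11878 kJ/h = 3.2995 kW
Heat supplied = 3.2995 kW

Q_in = 3.30 kW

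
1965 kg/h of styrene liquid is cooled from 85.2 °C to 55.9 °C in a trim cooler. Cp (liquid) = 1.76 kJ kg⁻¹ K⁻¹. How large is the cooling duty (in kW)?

Q = ṁ·Cp·ΔT = 1965 × 1.76 × (55.9 − 85.2) = -101330 kJ/h
Converting: 101330 / 3600 s = 28.148 kW

Q_c = 28.1 kW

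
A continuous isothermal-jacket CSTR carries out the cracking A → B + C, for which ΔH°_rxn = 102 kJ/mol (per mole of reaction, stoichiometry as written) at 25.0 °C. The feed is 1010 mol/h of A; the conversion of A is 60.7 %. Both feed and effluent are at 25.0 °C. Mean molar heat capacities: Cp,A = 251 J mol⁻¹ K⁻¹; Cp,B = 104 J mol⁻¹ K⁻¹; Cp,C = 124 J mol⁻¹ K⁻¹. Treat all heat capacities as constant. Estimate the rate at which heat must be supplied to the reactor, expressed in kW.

Extent of reaction ξ = 0.607 × 1010 = 613.07 mol/h
Reaction term: ξ·ΔH°_rxn = 613.07 × 102 = 62533 kJ/h
Q = ΔH = 62533 kJ/h = 17.37 kW
Heat supplied = 17.37 kW

Q_in = 17.4 kW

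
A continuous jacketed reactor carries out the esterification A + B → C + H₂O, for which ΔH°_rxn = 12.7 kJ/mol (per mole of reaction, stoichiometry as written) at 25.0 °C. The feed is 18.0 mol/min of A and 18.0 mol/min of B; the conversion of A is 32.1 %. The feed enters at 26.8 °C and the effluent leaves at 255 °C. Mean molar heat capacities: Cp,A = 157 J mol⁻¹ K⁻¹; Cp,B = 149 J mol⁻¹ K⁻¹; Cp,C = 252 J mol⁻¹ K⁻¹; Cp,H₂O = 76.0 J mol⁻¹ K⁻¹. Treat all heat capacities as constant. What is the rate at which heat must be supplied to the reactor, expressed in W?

Q_in = 22700 W

Extent of reaction ξ = 0.321 × 18.0 = 5.778 mol/min
Reaction term: ξ·ΔH°_rxn = 5.778 × 12.7 = 73.381 kJ/min
Sensible, feed 26.8→25 °C: -9.9144 kJ/min
Outlet flows (mol/min): A 12.222, B 12.222, C 5.778, H₂O 5.778
Sensible, products 25→255 °C: 1296.1 kJ/min
Q = ΔH = 1359.5 kJ/min = 22.659 kW
Heat supplied = 22659 W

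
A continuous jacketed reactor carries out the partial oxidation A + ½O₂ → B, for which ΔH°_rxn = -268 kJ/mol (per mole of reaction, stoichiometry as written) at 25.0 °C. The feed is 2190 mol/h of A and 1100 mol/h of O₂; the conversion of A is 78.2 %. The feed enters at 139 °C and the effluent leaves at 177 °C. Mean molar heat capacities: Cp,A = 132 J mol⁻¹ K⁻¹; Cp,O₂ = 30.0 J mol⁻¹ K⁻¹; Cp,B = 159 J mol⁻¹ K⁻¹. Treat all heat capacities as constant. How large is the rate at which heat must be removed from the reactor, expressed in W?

Extent of reaction ξ = 0.782 × 2190 = 1712.6 mol/h
Reaction term: ξ·ΔH°_rxn = 1712.6 × -268 = -458970 kJ/h
Sensible, feed 139→25 °C: -36717 kJ/h
Outlet flows (mol/h): A 477.42, O₂ 243.71, B 1712.6
Sensible, products 25→177 °C: 52080 kJ/h
Q = ΔH = -443610 kJ/h = -123.22 kW
Heat removed = 123220 W

Q_out = 123000 W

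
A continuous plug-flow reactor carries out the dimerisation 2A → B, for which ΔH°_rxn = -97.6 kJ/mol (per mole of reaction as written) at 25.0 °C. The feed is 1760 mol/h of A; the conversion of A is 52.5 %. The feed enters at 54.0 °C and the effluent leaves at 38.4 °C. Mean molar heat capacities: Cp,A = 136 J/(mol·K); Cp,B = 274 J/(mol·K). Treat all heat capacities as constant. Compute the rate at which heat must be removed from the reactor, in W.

Q_out = 13600 W

Extent of reaction ξ = 0.525 × 1760 / 2 = 462 mol/h
Reaction term: ξ·ΔH°_rxn = 462 × -97.6 = -45091 kJ/h
Sensible, feed 54.0→25 °C: -6941.4 kJ/h
Outlet flows (mol/h): A 836, B 462
Sensible, products 25→38.4 °C: 3219.8 kJ/h
Q = ΔH = -48813 kJ/h = -13.559 kW
Heat removed = 13559 W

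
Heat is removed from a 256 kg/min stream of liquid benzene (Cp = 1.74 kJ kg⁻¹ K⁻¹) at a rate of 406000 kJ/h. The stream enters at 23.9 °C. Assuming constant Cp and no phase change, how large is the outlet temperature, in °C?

Q = 406000 kJ/h = 6766.7 kJ/min
ΔT = Q/(ṁ·Cp) = 6766.7/(256×1.74) = 15.191 K
T_out = 23.9 − 15.191 = 8.709 °C

T_out = 8.71 °C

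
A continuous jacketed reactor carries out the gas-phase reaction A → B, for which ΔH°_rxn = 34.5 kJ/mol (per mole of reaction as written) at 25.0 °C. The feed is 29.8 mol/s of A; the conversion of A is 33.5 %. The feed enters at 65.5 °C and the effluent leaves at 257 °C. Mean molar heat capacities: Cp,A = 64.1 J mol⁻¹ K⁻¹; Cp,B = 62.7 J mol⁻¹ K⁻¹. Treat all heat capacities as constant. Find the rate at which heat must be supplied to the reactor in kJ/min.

Q_in = 42400 kJ/min

Extent of reaction ξ = 0.335 × 29.8 = 9.983 mol/s
Reaction term: ξ·ΔH°_rxn = 9.983 × 34.5 = 344.41 kJ/s
Sensible, feed 65.5→25 °C: -77.362 kJ/s
Outlet flows (mol/s): A 19.817, B 9.983
Sensible, products 25→257 °C: 439.92 kJ/s
Q = ΔH = 706.97 kJ/s = 706.97 kW
Heat supplied = 42418 kJ/min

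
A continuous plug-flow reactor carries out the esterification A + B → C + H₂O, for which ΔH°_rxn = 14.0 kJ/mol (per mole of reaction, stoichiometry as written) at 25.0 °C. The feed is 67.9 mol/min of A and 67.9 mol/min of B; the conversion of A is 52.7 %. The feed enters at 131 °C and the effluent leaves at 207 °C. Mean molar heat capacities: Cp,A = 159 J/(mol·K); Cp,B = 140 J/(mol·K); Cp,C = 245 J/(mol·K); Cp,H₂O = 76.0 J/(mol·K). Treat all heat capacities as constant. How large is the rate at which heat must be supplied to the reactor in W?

Extent of reaction ξ = 0.527 × 67.9 = 35.783 mol/min
Reaction term: ξ·ΔH°_rxn = 35.783 × 14.0 = 500.97 kJ/min
Sensible, feed 131→25 °C: -2152 kJ/min
Outlet flows (mol/min): A 32.117, B 32.117, C 35.783, H₂O 35.783
Sensible, products 25→207 °C: 3838.3 kJ/min
Q = ΔH = 2187.2 kJ/min = 36.453 kW
Heat supplied = 36453 W

Q_in = 36500 W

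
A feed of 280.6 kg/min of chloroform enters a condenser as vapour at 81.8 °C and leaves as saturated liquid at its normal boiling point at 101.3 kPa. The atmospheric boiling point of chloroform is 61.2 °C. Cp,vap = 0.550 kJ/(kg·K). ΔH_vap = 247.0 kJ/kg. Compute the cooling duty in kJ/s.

Q_c = 1210 kJ/s

vapour 81.8→61.2 °C: -11.33 kJ/kg
condensation at 61.2 °C: -247 kJ/kg
Δh = -11.33 + -247 = -258.33 kJ/kg
Q = ṁ·Δh = 280.6 kg/min × -258.33 kJ/kg = -72487 kJ/min
|Q| = 1208.1 kW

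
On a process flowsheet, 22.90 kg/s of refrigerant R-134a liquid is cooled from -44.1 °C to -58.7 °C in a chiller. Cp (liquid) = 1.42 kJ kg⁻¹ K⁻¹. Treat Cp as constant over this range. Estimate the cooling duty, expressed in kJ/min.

Q_c = 28500 kJ/min

Q = ṁ·Cp·ΔT = 22.90 × 1.42 × (-58.7 − -44.1) = -474.76 kJ/s
Cooling duty = 28486 kJ/min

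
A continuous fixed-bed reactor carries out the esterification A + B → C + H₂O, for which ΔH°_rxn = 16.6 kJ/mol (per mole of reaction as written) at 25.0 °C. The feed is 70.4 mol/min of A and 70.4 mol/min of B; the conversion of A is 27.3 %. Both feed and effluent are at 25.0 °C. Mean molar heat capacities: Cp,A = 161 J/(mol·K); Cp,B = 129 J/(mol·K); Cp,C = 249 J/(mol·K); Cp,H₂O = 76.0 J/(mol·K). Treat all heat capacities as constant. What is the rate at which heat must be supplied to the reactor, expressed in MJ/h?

Q_in = 19.1 MJ/h

Extent of reaction ξ = 0.273 × 70.4 = 19.219 mol/min
Reaction term: ξ·ΔH°_rxn = 19.219 × 16.6 = 319.04 kJ/min
Q = ΔH = 319.04 kJ/min = 5.3173 kW
Heat supplied = 19.142 MJ/h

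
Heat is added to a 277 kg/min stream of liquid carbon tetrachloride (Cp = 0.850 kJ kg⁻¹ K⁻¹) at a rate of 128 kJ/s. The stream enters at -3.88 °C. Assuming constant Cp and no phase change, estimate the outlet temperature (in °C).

Q = 128 kJ/s = 7680 kJ/min
ΔT = Q/(ṁ·Cp) = 7680/(277×0.850) = 32.618 K
T_out = -3.88 + 32.618 = 28.738 °C

T_out = 28.7 °C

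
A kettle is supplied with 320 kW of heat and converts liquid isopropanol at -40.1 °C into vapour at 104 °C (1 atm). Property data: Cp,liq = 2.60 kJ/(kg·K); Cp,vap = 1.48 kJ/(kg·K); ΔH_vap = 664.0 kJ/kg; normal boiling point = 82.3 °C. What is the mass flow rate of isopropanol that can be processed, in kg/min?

Δh = 2.60×(82.3−-40.1) + 664.0 + 1.48×(104−82.3) = 1014.4 kJ/kg
Q = 320 kW = 320 kJ/s = 19200 kJ/min
ṁ = Q/Δh = 19200 / 1014.4 = 18.928 kg/min

ṁ = 18.9 kg/min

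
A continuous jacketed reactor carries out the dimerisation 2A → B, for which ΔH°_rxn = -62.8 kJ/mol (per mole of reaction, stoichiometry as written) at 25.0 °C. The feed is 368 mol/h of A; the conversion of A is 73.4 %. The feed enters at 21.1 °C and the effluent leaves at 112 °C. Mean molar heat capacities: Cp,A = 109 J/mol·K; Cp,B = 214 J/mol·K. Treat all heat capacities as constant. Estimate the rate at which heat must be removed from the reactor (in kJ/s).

Q_out = 1.36 kJ/s

Extent of reaction ξ = 0.734 × 368 / 2 = 135.06 mol/h
Reaction term: ξ·ΔH°_rxn = 135.06 × -62.8 = -8481.5 kJ/h
Sensible, feed 21.1→25 °C: 156.44 kJ/h
Outlet flows (mol/h): A 97.888, B 135.06
Sensible, products 25→112 °C: 3442.7 kJ/h
Q = ΔH = -4882.3 kJ/h = -1.3562 kW
Heat removed = 1.3562 kJ/s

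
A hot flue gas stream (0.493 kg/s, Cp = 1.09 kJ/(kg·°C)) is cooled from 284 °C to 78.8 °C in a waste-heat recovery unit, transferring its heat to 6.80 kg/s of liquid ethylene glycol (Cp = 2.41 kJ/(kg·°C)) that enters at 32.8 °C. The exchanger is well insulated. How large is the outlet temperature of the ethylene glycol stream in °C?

T_c,out = 39.5 °C

Heat released by hot stream: Q = 0.493 × 1.09 × (284 − 78.8) = 110.27 kJ/s
Energy balance on cold side (adiabatic exchanger): Q = ṁ_c·Cp_c·(T_c,out − T_c,in)
T_c,out = 32.8 + 110.27/(6.80 × 2.41) = 39.529 °C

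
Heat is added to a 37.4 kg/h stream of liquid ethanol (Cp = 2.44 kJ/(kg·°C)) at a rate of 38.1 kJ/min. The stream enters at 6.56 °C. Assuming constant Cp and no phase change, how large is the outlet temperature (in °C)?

Q = 38.1 kJ/min = 2286 kJ/h
ΔT = Q/(ṁ·Cp) = 2286/(37.4×2.44) = 25.05 K
T_out = 6.56 + 25.05 = 31.61 °C

T_out = 31.6 °C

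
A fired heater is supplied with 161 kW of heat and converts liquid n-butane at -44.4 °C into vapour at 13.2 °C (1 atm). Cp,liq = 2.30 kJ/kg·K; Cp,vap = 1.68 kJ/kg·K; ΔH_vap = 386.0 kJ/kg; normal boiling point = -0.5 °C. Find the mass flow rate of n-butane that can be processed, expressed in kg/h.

Δh = 2.30×(-0.5−-44.4) + 386.0 + 1.68×(13.2−-0.5) = 509.99 kJ/kg
Q = 161 kW = 161 kJ/s = 579600 kJ/h
ṁ = Q/Δh = 579600 / 509.99 = 1136.5 kg/h

ṁ = 1140 kg/h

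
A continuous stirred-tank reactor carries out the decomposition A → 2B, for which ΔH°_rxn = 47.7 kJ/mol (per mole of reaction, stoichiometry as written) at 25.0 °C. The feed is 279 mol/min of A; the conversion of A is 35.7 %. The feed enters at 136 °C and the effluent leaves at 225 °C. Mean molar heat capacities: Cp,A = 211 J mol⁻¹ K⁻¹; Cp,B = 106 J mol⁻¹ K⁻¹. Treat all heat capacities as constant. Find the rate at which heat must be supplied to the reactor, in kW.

Q_in = 167 kW

Extent of reaction ξ = 0.357 × 279 = 99.603 mol/min
Reaction term: ξ·ΔH°_rxn = 99.603 × 47.7 = 4751.1 kJ/min
Sensible, feed 136→25 °C: -6534.5 kJ/min
Outlet flows (mol/min): A 179.4, B 199.21
Sensible, products 25→225 °C: 11794 kJ/min
Q = ΔH = 10010 kJ/min = 166.84 kW
Heat supplied = 166.84 kW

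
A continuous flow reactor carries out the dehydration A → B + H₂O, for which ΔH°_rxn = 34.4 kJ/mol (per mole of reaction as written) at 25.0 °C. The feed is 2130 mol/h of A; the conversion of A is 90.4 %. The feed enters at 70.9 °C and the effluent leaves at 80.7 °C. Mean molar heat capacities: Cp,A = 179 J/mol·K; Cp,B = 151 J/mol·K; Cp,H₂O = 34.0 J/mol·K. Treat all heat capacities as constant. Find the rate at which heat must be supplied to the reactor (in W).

Q_in = 19600 W

Extent of reaction ξ = 0.904 × 2130 = 1925.5 mol/h
Reaction term: ξ·ΔH°_rxn = 1925.5 × 34.4 = 66238 kJ/h
Sensible, feed 70.9→25 °C: -17500 kJ/h
Outlet flows (mol/h): A 204.48, B 1925.5, H₂O 1925.5
Sensible, products 25→80.7 °C: 21880 kJ/h
Q = ΔH = 70618 kJ/h = 19.616 kW
Heat supplied = 19616 W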